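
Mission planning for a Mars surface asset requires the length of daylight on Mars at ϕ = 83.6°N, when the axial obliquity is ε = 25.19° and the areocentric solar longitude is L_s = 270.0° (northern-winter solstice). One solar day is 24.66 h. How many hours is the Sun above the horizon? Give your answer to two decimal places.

0.00 h

sin δ = sin 25.19° × sin 270.0° = -0.42562, so δ = -25.190°.
cos h₀ = −tan ϕ · tan δ = 4.1933 ≥ 1, so the Sun never rises (polar night) and h₀ = 0.
Daylight = 2h₀/(2π) × 24.66 h = (0.0000/π) × 24.66 = 0.00 h.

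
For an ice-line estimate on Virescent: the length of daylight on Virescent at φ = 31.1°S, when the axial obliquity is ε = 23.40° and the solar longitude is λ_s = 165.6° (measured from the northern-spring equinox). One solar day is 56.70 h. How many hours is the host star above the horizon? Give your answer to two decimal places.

27.27 h

Solar declination: sin δ = sin ε · sin λ_s = sin 23.40° × sin 165.6° = 0.09877, so δ = +5.668°.
cos H₀ = −tan φ · tan δ = −tan(-31.1°) × tan(+5.668°) = 0.0599, so H₀ = 1.5109 rad = 86.57°.
Daylight = 2H₀/(2π) × 56.70 h = (1.5109/π) × 56.70 = 27.27 h.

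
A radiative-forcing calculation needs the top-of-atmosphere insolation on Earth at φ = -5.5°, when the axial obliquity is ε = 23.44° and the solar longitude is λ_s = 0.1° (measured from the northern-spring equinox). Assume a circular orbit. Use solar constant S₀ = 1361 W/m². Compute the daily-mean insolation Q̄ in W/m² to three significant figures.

Q̄ ≈ 431 W/m²

Solar declination: sin δ = sin ε · sin λ_s = sin 23.44° × sin 0.1° = 0.00069, so δ = +0.040°.
cos H₀ = −tan(-5.5°) tan(+0.040°) = 0.0001, H₀ = 1.5707 rad.
Bracket: H₀ sin φ sin δ + cos φ cos δ sin H₀ = 1.5707×-0.09585×0.00069 + 0.99540×1.00000×1.00000 = -0.000104 + 0.995400 = 0.995296.
Q̄ = (S₀/π) × [bracket] = (1361/π) × 0.995296 = 431.2 W/m².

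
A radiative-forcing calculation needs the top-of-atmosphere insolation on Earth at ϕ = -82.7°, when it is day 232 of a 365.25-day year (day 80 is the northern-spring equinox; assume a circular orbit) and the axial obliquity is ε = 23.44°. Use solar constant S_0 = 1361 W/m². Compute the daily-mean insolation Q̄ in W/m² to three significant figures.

Solar longitude: L_s = 360° × (232 − 80)/365.25 = 149.815°.
sin δ = sin 23.44° × sin 149.815° = 0.20000, so δ = +11.537°.
cos h₀ = −tan(-82.7°) tan(+11.537°) = 1.5935 ≥ 1 ⇒ polar night, h₀ = 0 and Q̄ = 0.

Q̄ ≈ 0.00 W/m²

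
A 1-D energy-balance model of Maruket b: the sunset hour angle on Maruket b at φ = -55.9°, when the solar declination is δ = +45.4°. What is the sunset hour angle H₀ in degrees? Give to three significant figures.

H₀ = 0.00°

cos H₀ = −tan φ · tan δ = 1.4978 ≥ 1, so the host star never rises (polar night) and H₀ = 0.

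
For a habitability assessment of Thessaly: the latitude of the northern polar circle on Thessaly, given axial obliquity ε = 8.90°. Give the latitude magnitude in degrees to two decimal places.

The polar circle is the lowest latitude that experiences at least one full rotation of continuous daylight at the northern-summer solstice; it lies at |φ| = 90° − ε = 90° − 8.90° = 81.10°.

81.10°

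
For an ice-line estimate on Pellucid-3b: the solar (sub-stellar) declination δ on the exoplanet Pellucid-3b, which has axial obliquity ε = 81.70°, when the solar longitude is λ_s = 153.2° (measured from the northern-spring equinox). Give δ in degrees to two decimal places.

sin δ = sin ε · sin λ_s = sin 81.70° × sin 153.2° = 0.446155.
δ = arcsin(0.446155) = +26.50°.

δ = +26.50°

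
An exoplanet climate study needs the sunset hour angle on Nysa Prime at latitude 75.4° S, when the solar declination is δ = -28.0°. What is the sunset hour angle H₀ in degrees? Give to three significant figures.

H₀ = 180°

Sunrise equation: cos H₀ = −tan φ · tan δ = -2.0413 ≤ −1, so the host star never sets (polar day) and H₀ = π.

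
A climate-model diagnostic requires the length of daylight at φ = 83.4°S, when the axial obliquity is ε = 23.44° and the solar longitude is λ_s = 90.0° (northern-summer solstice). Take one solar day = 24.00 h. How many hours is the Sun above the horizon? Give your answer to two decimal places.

Solar declination: sin δ = sin ε · sin λ_s = sin 23.44° × sin 90.0° = 0.39779, so δ = +23.440°.
cos H₀ = −tan φ · tan δ = 3.7472 ≥ 1, so the Sun never rises (polar night) and H₀ = 0.
Daylight = 2H₀/(2π) × 24.00 h = (0.0000/π) × 24.00 = 0.00 h.

0.00 h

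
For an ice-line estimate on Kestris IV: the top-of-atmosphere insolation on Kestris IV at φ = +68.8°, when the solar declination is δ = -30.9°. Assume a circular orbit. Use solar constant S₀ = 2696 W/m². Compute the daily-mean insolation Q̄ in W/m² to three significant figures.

cos H₀ = −tan(+68.8°) tan(-30.900°) = 1.5430 ≥ 1 ⇒ polar night, H₀ = 0 and Q̄ = 0.

Q̄ ≈ 0.00 W/m²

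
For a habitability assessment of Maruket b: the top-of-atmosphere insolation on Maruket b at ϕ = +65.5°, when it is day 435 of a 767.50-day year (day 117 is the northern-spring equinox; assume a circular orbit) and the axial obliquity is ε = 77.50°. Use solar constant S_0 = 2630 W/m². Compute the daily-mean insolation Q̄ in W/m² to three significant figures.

Q̄ ≈ 1.20e+03 W/m²

Solar longitude: L_s = 360° × (435 − 117)/767.50 = 149.160°.
sin δ = sin 77.50° × sin 149.160° = 0.50050, so δ = +30.033°.
cos h₀ = −tan(+65.5°) tan(+30.033°) = -1.2686 ≤ −1 ⇒ polar day, h₀ = π.
Bracket: h₀ sin ϕ sin δ + cos ϕ cos δ sin h₀ = 3.1416×0.90996×0.50050 + 0.41469×0.86574×0.00000 = 1.430795 + 0.000000 = 1.430795.
Q̄ = (S_0/π) × [bracket] = (2630/π) × 1.430795 = 1198 W/m².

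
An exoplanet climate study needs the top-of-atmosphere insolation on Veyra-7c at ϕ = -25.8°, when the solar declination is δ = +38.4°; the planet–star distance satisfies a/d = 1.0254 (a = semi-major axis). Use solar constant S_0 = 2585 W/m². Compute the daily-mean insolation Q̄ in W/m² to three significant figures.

cos h₀ = −tan(-25.8°) tan(+38.400°) = 0.3832, h₀ = 1.1776 rad.
Bracket: h₀ sin ϕ sin δ + cos ϕ cos δ sin h₀ = 1.1776×-0.43523×0.62115 + 0.90032×0.78369×0.92368 = -0.318356 + 0.651723 = 0.333367.
Inverse-square distance factor (a/d)² = 1.0254² = 1.051445.
Q̄ = (S_0/π) × 1.051445 × [bracket] = (2585/π) × 1.051445 × 0.333367 = 288.4 W/m².

Q̄ ≈ 288 W/m²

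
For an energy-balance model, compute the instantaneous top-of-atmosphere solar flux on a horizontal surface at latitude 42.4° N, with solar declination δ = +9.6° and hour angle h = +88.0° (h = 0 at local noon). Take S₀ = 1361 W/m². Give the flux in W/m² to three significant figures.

cos θ_z = sin φ sin δ + cos φ cos δ cos h = 0.112453 + 0.025411 = 0.137864.
Flux = S₀ · cos θ_z = 1361 × 0.137864 = 187.6 W/m².

188 W/m²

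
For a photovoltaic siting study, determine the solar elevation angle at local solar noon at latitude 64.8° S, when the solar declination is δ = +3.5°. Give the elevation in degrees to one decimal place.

At local noon the hour angle is zero, so the zenith angle equals |φ − δ| = |-64.8° − (+3.500°)| = 68.300°.
Elevation = 90° − 68.300° = 21.7°.

21.7°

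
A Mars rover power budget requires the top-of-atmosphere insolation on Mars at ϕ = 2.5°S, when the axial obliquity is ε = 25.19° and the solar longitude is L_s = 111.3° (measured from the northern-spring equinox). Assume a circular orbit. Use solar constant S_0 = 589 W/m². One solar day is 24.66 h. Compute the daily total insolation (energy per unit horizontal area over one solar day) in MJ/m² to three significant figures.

Solar declination: sin δ = sin ε · sin L_s = sin 25.19° × sin 111.3° = 0.39655, so δ = +23.363°.
cos h₀ = −tan(-2.5°) tan(+23.363°) = 0.0189, h₀ = 1.5519 rad.
Bracket: h₀ sin ϕ sin δ + cos ϕ cos δ sin h₀ = 1.5519×-0.04362×0.39655 + 0.99905×0.91801×0.99982 = -0.026844 + 0.916973 = 0.890129.
Q̄ = (S_0/π) × [bracket] = (589/π) × 0.890129 = 166.89 W/m².
Daily total = Q̄ × 24.66 h × 3600 s/h = 166.89 × 24.66 × 3600 / 10⁶ = 14.82 MJ/m².

14.8 MJ/m²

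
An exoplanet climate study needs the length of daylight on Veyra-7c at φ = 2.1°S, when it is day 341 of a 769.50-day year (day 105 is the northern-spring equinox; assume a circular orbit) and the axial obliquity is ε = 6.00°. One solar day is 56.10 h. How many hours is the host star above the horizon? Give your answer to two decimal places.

Solar longitude: λ_s = 360° × (341 − 105)/769.50 = 110.409°.
sin δ = sin 6.00° × sin 110.409° = 0.09797, so δ = +5.622°.
cos H₀ = −tan φ · tan δ = −tan(-2.1°) × tan(+5.622°) = 0.0036, so H₀ = 1.5672 rad = 89.79°.
Daylight = 2H₀/(2π) × 56.10 h = (1.5672/π) × 56.10 = 27.99 h.

27.99 h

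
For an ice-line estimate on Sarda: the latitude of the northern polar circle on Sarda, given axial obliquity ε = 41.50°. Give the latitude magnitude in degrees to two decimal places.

48.50°

The polar circle is the lowest latitude that experiences at least one full rotation of continuous daylight at the northern-summer solstice; it lies at |ϕ| = 90° − ε = 90° − 41.50° = 48.50°.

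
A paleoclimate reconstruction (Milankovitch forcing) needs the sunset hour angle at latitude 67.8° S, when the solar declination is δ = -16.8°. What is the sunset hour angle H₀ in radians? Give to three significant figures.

cos H₀ = −tan φ · tan δ = −tan(-67.8°) × tan(-16.800°) = -0.7398, so H₀ = 2.4036 rad = 137.72°.

H₀ = 2.40 rad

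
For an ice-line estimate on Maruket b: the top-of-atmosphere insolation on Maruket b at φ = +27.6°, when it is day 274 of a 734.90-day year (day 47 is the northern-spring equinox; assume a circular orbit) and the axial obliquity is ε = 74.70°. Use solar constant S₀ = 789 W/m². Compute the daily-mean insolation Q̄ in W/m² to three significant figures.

Q̄ ≈ 329 W/m²

Solar longitude: λ_s = 360° × (274 − 47)/734.90 = 111.199°.
sin δ = sin 74.70° × sin 111.199° = 0.89929, so δ = +64.065°.
cos H₀ = −tan(+27.6°) tan(+64.065°) = -1.0749 ≤ −1 ⇒ polar day, H₀ = π.
Bracket: H₀ sin φ sin δ + cos φ cos δ sin H₀ = 3.1416×0.46330×0.89929 + 0.88620×0.43736×0.00000 = 1.308920 + 0.000000 = 1.308920.
Q̄ = (S₀/π) × [bracket] = (789/π) × 1.308920 = 328.7 W/m².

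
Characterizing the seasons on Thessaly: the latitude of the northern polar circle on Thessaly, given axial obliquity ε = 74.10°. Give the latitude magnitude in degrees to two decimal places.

15.90°

The polar circle is the lowest latitude that experiences at least one full rotation of continuous daylight at the northern-summer solstice; it lies at |φ| = 90° − ε = 90° − 74.10° = 15.90°.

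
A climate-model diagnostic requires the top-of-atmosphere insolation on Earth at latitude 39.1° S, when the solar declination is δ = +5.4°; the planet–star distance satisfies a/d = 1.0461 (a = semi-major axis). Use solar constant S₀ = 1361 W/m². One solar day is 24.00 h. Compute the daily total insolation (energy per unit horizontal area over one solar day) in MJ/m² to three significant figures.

cos H₀ = −tan(-39.1°) tan(+5.400°) = 0.0768, H₀ = 1.4939 rad.
Bracket: H₀ sin φ sin δ + cos φ cos δ sin H₀ = 1.4939×-0.63068×0.09411 + 0.77605×0.99556×0.99704 = -0.088668 + 0.770317 = 0.681649.
Inverse-square distance factor (a/d)² = 1.0461² = 1.094325.
Q̄ = (S₀/π) × 1.094325 × [bracket] = (1361/π) × 1.094325 × 0.681649 = 323.16 W/m².
Daily total = Q̄ × 24.00 h × 3600 s/h = 323.16 × 24.00 × 3600 / 10⁶ = 27.92 MJ/m².

27.9 MJ/m²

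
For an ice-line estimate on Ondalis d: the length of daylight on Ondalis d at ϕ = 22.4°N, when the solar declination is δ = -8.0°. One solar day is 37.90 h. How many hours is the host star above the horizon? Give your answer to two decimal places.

cos h₀ = −tan ϕ · tan δ = −tan(+22.4°) × tan(-8.000°) = 0.0579, so h₀ = 1.5128 rad = 86.68°.
Daylight = 2h₀/(2π) × 37.90 h = (1.5128/π) × 37.90 = 18.25 h.

18.25 h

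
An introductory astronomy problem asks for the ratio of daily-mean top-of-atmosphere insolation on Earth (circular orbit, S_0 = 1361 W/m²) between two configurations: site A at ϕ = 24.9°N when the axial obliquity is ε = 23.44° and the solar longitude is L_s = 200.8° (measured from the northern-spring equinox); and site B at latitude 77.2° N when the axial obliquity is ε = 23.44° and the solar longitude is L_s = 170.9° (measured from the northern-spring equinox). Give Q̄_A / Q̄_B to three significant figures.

Q̄_A / Q̄_B ≈ 2.47

— Configuration A (ϕ=+24.9°):
Solar declination: sin δ = sin ε · sin L_s = sin 23.44° × sin 200.8° = -0.14126, so δ = -8.121°.
cos h₀ = −tan(+24.9°) tan(-8.121°) = 0.0662, h₀ = 1.5045 rad.
Bracket: h₀ sin ϕ sin δ + cos ϕ cos δ sin h₀ = 1.5045×0.42104×-0.14126 + 0.90704×0.98997×0.99780 = -0.089482 + 0.895967 = 0.806485.
Q̄ = (S_0/π) × [bracket] = (1361/π) × 0.806485 = 349.39 W/m².
— Configuration B (ϕ=+77.2°):
Solar declination: sin δ = sin ε · sin L_s = sin 23.44° × sin 170.9° = 0.06291, so δ = +3.607°.
cos h₀ = −tan(+77.2°) tan(+3.607°) = -0.2775, h₀ = 1.8520 rad.
Bracket: h₀ sin ϕ sin δ + cos ϕ cos δ sin h₀ = 1.8520×0.97515×0.06291 + 0.22155×0.99802×0.96074 = 0.113614 + 0.212431 = 0.326045.
Q̄ = (S_0/π) × [bracket] = (1361/π) × 0.326045 = 141.25 W/m².
Ratio Q̄_A / Q̄_B = 349.39 / 141.25 = 2.474.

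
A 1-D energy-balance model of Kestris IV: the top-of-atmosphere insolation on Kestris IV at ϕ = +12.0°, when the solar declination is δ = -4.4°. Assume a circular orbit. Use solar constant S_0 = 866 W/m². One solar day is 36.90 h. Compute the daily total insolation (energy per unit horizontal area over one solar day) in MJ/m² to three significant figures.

cos h₀ = −tan(+12.0°) tan(-4.400°) = 0.0164, h₀ = 1.5544 rad.
Bracket: h₀ sin ϕ sin δ + cos ϕ cos δ sin h₀ = 1.5544×0.20791×-0.07672 + 0.97815×0.99705×0.99987 = -0.024794 + 0.975138 = 0.950344.
Q̄ = (S_0/π) × [bracket] = (866/π) × 0.950344 = 261.97 W/m².
Daily total = Q̄ × 36.90 h × 3600 s/h = 261.97 × 36.90 × 3600 / 10⁶ = 34.80 MJ/m².

34.8 MJ/m²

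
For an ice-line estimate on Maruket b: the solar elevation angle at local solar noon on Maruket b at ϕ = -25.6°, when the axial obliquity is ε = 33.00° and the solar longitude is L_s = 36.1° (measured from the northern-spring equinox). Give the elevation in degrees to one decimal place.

Solar declination: sin δ = sin ε · sin L_s = sin 33.00° × sin 36.1° = 0.32090, so δ = +18.717°.
At local noon the hour angle is zero, so the zenith angle equals |ϕ − δ| = |-25.6° − (+18.717°)| = 44.317°.
Elevation = 90° − 44.317° = 45.7°.

45.7°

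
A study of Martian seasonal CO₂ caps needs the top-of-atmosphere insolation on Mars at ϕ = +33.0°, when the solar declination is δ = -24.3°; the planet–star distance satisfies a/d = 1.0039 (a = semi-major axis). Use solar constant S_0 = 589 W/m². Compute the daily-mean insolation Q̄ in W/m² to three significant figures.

cos h₀ = −tan(+33.0°) tan(-24.300°) = 0.2932, h₀ = 1.2732 rad.
Bracket: h₀ sin ϕ sin δ + cos ϕ cos δ sin h₀ = 1.2732×0.54464×-0.41151 + 0.83867×0.91140×0.95605 = -0.285356 + 0.730770 = 0.445414.
Inverse-square distance factor (a/d)² = 1.0039² = 1.007815.
Q̄ = (S_0/π) × 1.007815 × [bracket] = (589/π) × 1.007815 × 0.445414 = 84.16 W/m².

Q̄ ≈ 84.2 W/m²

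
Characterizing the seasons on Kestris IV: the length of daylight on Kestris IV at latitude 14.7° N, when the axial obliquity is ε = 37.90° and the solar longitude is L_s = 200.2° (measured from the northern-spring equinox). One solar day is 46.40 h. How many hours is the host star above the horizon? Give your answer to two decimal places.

Solar declination: sin δ = sin ε · sin L_s = sin 37.90° × sin 200.2° = -0.21211, so δ = -12.246°.
cos h₀ = −tan ϕ · tan δ = −tan(+14.7°) × tan(-12.246°) = 0.0569, so h₀ = 1.5138 rad = 86.74°.
Daylight = 2h₀/(2π) × 46.40 h = (1.5138/π) × 46.40 = 22.36 h.

22.36 h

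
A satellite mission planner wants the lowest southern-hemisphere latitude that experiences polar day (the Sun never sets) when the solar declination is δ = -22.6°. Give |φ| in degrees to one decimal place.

Polar day requires cos H₀ = −tan φ tan δ ≤ −1, i.e. tan φ tan δ ≥ 1.
The boundary is |tan φ| · |tan δ| = 1, so |φ| = 90° − |δ| = 90° − 22.6° = 67.4° in the southern hemisphere.

|φ| = 67.4°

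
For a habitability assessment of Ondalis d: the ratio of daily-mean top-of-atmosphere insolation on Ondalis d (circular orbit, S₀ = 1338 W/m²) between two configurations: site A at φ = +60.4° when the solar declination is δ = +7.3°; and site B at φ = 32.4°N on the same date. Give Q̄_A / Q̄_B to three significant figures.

— Configuration A (φ=+60.4°):
cos H₀ = −tan(+60.4°) tan(+7.300°) = -0.2255, H₀ = 1.7983 rad.
Bracket: H₀ sin φ sin δ + cos φ cos δ sin H₀ = 1.7983×0.86949×0.12706 + 0.49394×0.99189×0.97424 = 0.198672 + 0.477313 = 0.675985.
Q̄ = (S₀/π) × [bracket] = (1338/π) × 0.675985 = 287.90 W/m².
— Configuration B (φ=+32.4°):
cos H₀ = −tan(+32.4°) tan(+7.300°) = -0.0813, H₀ = 1.6522 rad.
Bracket: H₀ sin φ sin δ + cos φ cos δ sin H₀ = 1.6522×0.53583×0.12706 + 0.84433×0.99189×0.99669 = 0.112486 + 0.834710 = 0.947196.
Q̄ = (S₀/π) × [bracket] = (1338/π) × 0.947196 = 403.41 W/m².
Ratio Q̄_A / Q̄_B = 287.90 / 403.41 = 0.7137.

Q̄_A / Q̄_B ≈ 0.714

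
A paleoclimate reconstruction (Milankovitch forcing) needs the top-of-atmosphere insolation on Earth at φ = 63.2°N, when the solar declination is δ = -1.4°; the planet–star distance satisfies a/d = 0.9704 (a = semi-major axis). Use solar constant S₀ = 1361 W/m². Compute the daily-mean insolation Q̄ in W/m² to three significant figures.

Q̄ ≈ 170 W/m²

cos H₀ = −tan(+63.2°) tan(-1.400°) = 0.0484, H₀ = 1.5224 rad.
Bracket: H₀ sin φ sin δ + cos φ cos δ sin H₀ = 1.5224×0.89259×-0.02443 + 0.45088×0.99970×0.99883 = -0.033197 + 0.450217 = 0.417020.
Inverse-square distance factor (a/d)² = 0.9704² = 0.941676.
Q̄ = (S₀/π) × 0.941676 × [bracket] = (1361/π) × 0.941676 × 0.417020 = 170.1 W/m².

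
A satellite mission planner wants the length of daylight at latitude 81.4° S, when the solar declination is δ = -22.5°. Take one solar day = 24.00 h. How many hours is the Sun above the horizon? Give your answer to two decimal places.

Sunrise equation: cos H₀ = −tan φ · tan δ = -2.7389 ≤ −1, so the Sun never sets (polar day) and H₀ = π.
Daylight = 2H₀/(2π) × 24.00 h = (3.1416/π) × 24.00 = 24.00 h.

24.00 h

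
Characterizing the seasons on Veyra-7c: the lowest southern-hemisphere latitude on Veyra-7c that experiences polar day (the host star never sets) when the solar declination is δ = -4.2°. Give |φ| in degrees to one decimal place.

Polar day requires cos H₀ = −tan φ tan δ ≤ −1, i.e. tan φ tan δ ≥ 1.
The boundary is |tan φ| · |tan δ| = 1, so |φ| = 90° − |δ| = 90° − 4.2° = 85.8° in the southern hemisphere.

|φ| = 85.8°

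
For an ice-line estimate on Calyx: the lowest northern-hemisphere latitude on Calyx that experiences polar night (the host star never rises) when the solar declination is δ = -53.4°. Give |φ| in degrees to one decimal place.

|φ| = 36.6°

Polar night requires cos H₀ = −tan φ tan δ ≥ 1, i.e. tan φ tan δ ≤ −1.
The boundary is |tan φ| · |tan δ| = 1, so |φ| = 90° − |δ| = 90° − 53.4° = 36.6° in the northern hemisphere.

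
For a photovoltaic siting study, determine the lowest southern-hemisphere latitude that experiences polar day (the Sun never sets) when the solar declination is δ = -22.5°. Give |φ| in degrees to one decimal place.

Polar day requires cos H₀ = −tan φ tan δ ≤ −1, i.e. tan φ tan δ ≥ 1.
The boundary is |tan φ| · |tan δ| = 1, so |φ| = 90° − |δ| = 90° − 22.5° = 67.5° in the southern hemisphere.

|φ| = 67.5°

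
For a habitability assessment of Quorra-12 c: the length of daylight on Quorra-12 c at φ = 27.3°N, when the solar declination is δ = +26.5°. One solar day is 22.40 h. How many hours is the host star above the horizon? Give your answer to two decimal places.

13.06 h

cos H₀ = −tan φ · tan δ = −tan(+27.3°) × tan(+26.500°) = -0.2573, so H₀ = 1.8311 rad = 104.91°.
Daylight = 2H₀/(2π) × 22.40 h = (1.8311/π) × 22.40 = 13.06 h.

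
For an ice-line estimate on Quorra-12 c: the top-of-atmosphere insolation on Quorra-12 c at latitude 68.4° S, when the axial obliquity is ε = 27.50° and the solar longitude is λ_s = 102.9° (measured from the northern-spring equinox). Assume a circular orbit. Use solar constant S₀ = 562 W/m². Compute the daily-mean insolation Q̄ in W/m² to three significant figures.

Solar declination: sin δ = sin ε · sin λ_s = sin 27.50° × sin 102.9° = 0.45009, so δ = +26.750°.
cos H₀ = −tan(-68.4°) tan(+26.750°) = 1.2730 ≥ 1 ⇒ polar night, H₀ = 0 and Q̄ = 0.

Q̄ ≈ 0.00 W/m²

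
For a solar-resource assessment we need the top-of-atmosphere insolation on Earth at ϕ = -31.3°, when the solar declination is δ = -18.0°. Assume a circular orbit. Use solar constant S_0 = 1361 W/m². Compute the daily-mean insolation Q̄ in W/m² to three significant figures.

Q̄ ≈ 468 W/m²

cos h₀ = −tan(-31.3°) tan(-18.000°) = -0.1976, h₀ = 1.7697 rad.
Bracket: h₀ sin ϕ sin δ + cos ϕ cos δ sin h₀ = 1.7697×-0.51952×-0.30902 + 0.85446×0.95106×0.98029 = 0.284111 + 0.796626 = 1.080737.
Q̄ = (S_0/π) × [bracket] = (1361/π) × 1.080737 = 468.2 W/m².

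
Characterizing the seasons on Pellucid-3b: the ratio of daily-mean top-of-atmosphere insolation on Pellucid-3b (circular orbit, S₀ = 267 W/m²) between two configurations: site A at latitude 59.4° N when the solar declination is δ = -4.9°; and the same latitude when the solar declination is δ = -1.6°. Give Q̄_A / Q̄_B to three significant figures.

— Configuration A (φ=+59.4°):
cos H₀ = −tan(+59.4°) tan(-4.900°) = 0.1450, H₀ = 1.4253 rad.
Bracket: H₀ sin φ sin δ + cos φ cos δ sin H₀ = 1.4253×0.86074×-0.08542 + 0.50904×0.99635×0.98944 = -0.104794 + 0.501826 = 0.397032.
Q̄ = (S₀/π) × [bracket] = (267/π) × 0.397032 = 33.743 W/m².
— Configuration B (φ=+59.4°):
cos H₀ = −tan(+59.4°) tan(-1.600°) = 0.0472, H₀ = 1.5235 rad.
Bracket: H₀ sin φ sin δ + cos φ cos δ sin H₀ = 1.5235×0.86074×-0.02792 + 0.50904×0.99961×0.99888 = -0.036613 + 0.508272 = 0.471659.
Q̄ = (S₀/π) × [bracket] = (267/π) × 0.471659 = 40.086 W/m².
Ratio Q̄_A / Q̄_B = 33.743 / 40.086 = 0.8418.

Q̄_A / Q̄_B ≈ 0.842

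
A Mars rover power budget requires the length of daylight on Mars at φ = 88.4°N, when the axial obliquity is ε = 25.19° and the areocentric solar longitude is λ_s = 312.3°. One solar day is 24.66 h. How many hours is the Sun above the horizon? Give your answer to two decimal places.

sin δ = sin 25.19° × sin 312.3° = -0.31480, so δ = -18.349°.
cos H₀ = −tan φ · tan δ = 11.8738 ≥ 1, so the Sun never rises (polar night) and H₀ = 0.
Daylight = 2H₀/(2π) × 24.66 h = (0.0000/π) × 24.66 = 0.00 h.

0.00 h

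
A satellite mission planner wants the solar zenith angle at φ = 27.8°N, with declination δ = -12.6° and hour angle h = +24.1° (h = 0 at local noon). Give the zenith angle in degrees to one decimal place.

θ_z = 46.7°

cos θ_z = sin φ sin δ + cos φ cos δ cos h = -0.101739 + 0.788029 = 0.686290.
θ_z = arccos(0.686290) = 46.7°.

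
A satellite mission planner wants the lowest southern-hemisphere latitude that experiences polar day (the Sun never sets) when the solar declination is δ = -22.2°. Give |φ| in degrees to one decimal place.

Polar day requires cos H₀ = −tan φ tan δ ≤ −1, i.e. tan φ tan δ ≥ 1.
The boundary is |tan φ| · |tan δ| = 1, so |φ| = 90° − |δ| = 90° − 22.2° = 67.8° in the southern hemisphere.

|φ| = 67.8°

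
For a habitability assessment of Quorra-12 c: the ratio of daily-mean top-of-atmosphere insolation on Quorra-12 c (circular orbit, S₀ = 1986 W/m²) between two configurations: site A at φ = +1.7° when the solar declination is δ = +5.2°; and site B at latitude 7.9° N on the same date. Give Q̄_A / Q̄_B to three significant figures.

— Configuration A (φ=+1.7°):
cos H₀ = −tan(+1.7°) tan(+5.200°) = -0.0027, H₀ = 1.5735 rad.
Bracket: H₀ sin φ sin δ + cos φ cos δ sin H₀ = 1.5735×0.02967×0.09063 + 0.99956×0.99588×1.00000 = 0.004231 + 0.995442 = 0.999673.
Q̄ = (S₀/π) × [bracket] = (1986/π) × 0.999673 = 631.96 W/m².
— Configuration B (φ=+7.9°):
cos H₀ = −tan(+7.9°) tan(+5.200°) = -0.0126, H₀ = 1.5834 rad.
Bracket: H₀ sin φ sin δ + cos φ cos δ sin H₀ = 1.5834×0.13744×0.09063 + 0.99051×0.99588×0.99992 = 0.019723 + 0.986350 = 1.006073.
Q̄ = (S₀/π) × [bracket] = (1986/π) × 1.006073 = 636.00 W/m².
Ratio Q̄_A / Q̄_B = 631.96 / 636.00 = 0.9936.

Q̄_A / Q̄_B ≈ 0.994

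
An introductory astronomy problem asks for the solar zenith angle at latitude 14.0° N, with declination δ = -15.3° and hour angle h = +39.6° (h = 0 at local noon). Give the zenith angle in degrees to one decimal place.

θ_z = 48.9°

cos θ_z = sin φ sin δ + cos φ cos δ cos h = -0.063837 + 0.721128 = 0.657291.
θ_z = arccos(0.657291) = 48.9°.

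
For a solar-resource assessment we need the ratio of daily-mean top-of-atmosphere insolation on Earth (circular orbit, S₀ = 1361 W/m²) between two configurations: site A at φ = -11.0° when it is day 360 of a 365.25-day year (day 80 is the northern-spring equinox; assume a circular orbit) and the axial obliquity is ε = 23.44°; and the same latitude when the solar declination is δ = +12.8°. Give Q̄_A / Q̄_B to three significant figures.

Q̄_A / Q̄_B ≈ 1.15

— Configuration A (φ=-11.0°):
Solar longitude: λ_s = 360° × (360 − 80)/365.25 = 275.975°.
sin δ = sin 23.44° × sin 275.975° = -0.39563, so δ = -23.305°.
cos H₀ = −tan(-11.0°) tan(-23.305°) = -0.0837, H₀ = 1.6546 rad.
Bracket: H₀ sin φ sin δ + cos φ cos δ sin H₀ = 1.6546×-0.19081×-0.39563 + 0.98163×0.91841×0.99649 = 0.124906 + 0.898374 = 1.023280.
Q̄ = (S₀/π) × [bracket] = (1361/π) × 1.023280 = 443.31 W/m².
— Configuration B (φ=-11.0°):
cos H₀ = −tan(-11.0°) tan(+12.800°) = 0.0442, H₀ = 1.5266 rad.
Bracket: H₀ sin φ sin δ + cos φ cos δ sin H₀ = 1.5266×-0.19081×0.22155 + 0.98163×0.97515×0.99902 = -0.064535 + 0.956298 = 0.891763.
Q̄ = (S₀/π) × [bracket] = (1361/π) × 0.891763 = 386.33 W/m².
Ratio Q̄_A / Q̄_B = 443.31 / 386.33 = 1.147.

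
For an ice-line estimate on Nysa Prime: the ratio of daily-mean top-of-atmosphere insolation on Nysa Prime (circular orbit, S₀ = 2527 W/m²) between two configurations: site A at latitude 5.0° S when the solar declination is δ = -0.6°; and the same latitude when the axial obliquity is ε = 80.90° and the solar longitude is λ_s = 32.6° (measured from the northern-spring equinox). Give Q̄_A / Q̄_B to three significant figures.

— Configuration A (φ=-5.0°):
cos H₀ = −tan(-5.0°) tan(-0.600°) = -0.0009, H₀ = 1.5717 rad.
Bracket: H₀ sin φ sin δ + cos φ cos δ sin H₀ = 1.5717×-0.08716×-0.01047 + 0.99619×0.99995×1.00000 = 0.001434 + 0.996140 = 0.997574.
Q̄ = (S₀/π) × [bracket] = (2527/π) × 0.997574 = 802.42 W/m².
— Configuration B (φ=-5.0°):
Solar declination: sin δ = sin ε · sin λ_s = sin 80.90° × sin 32.6° = 0.53199, so δ = +32.140°.
cos H₀ = −tan(-5.0°) tan(+32.140°) = 0.0550, H₀ = 1.5158 rad.
Bracket: H₀ sin φ sin δ + cos φ cos δ sin H₀ = 1.5158×-0.08716×0.53199 + 0.99619×0.84675×0.99849 = -0.070285 + 0.842250 = 0.771965.
Q̄ = (S₀/π) × [bracket] = (2527/π) × 0.771965 = 620.94 W/m².
Ratio Q̄_A / Q̄_B = 802.42 / 620.94 = 1.292.

Q̄_A / Q̄_B ≈ 1.29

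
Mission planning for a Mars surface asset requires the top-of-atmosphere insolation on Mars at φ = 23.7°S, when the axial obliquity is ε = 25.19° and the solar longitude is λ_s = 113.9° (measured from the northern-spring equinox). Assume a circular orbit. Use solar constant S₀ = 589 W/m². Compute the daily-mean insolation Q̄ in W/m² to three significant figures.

Q̄ ≈ 115 W/m²

Solar declination: sin δ = sin ε · sin λ_s = sin 25.19° × sin 113.9° = 0.38913, so δ = +22.900°.
cos H₀ = −tan(-23.7°) tan(+22.900°) = 0.1854, H₀ = 1.3843 rad.
Bracket: H₀ sin φ sin δ + cos φ cos δ sin H₀ = 1.3843×-0.40195×0.38913 + 0.91566×0.92118×0.98266 = -0.216519 + 0.828862 = 0.612343.
Q̄ = (S₀/π) × [bracket] = (589/π) × 0.612343 = 114.8 W/m².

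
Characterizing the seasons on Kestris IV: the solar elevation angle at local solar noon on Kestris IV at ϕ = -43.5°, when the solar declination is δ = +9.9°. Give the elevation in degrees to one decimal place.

At local noon the hour angle is zero, so the zenith angle equals |ϕ − δ| = |-43.5° − (+9.900°)| = 53.400°.
Elevation = 90° − 53.400° = 36.6°.

36.6°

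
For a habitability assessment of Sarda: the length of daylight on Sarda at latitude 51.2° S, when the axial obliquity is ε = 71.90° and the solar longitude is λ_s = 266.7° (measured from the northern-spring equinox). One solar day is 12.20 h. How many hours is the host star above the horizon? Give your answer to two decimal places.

Solar declination: sin δ = sin ε · sin λ_s = sin 71.90° × sin 266.7° = -0.94894, so δ = -71.612°.
Sunrise equation: cos H₀ = −tan φ · tan δ = -3.7414 ≤ −1, so the host star never sets (polar day) and H₀ = π.
Daylight = 2H₀/(2π) × 12.20 h = (3.1416/π) × 12.20 = 12.20 h.

12.20 h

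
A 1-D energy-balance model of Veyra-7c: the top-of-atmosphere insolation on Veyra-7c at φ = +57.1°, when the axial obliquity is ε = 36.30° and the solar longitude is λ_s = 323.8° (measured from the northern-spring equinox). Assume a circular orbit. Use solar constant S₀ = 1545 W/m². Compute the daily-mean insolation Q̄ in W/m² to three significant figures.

Q̄ ≈ 66.4 W/m²

Solar declination: sin δ = sin ε · sin λ_s = sin 36.30° × sin 323.8° = -0.34965, so δ = -20.466°.
cos H₀ = −tan(+57.1°) tan(-20.466°) = 0.5769, H₀ = 0.9559 rad.
Bracket: H₀ sin φ sin δ + cos φ cos δ sin H₀ = 0.9559×0.83962×-0.34965 + 0.54317×0.93688×0.81683 = -0.280627 + 0.415673 = 0.135046.
Q̄ = (S₀/π) × [bracket] = (1545/π) × 0.135046 = 66.41 W/m².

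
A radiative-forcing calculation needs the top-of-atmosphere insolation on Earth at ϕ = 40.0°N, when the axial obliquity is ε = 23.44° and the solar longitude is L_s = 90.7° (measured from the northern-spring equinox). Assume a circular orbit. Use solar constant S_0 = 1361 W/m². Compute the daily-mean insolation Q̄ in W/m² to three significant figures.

Q̄ ≈ 499 W/m²

Solar declination: sin δ = sin ε · sin L_s = sin 23.44° × sin 90.7° = 0.39776, so δ = +23.438°.
cos h₀ = −tan(+40.0°) tan(+23.438°) = -0.3638, h₀ = 1.9431 rad.
Bracket: h₀ sin ϕ sin δ + cos ϕ cos δ sin h₀ = 1.9431×0.64279×0.39776 + 0.76604×0.91749×0.93149 = 0.496804 + 0.654683 = 1.151487.
Q̄ = (S_0/π) × [bracket] = (1361/π) × 1.151487 = 498.8 W/m².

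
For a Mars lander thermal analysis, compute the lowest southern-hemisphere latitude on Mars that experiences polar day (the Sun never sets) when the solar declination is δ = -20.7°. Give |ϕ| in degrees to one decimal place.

|ϕ| = 69.3°

Polar day requires cos h₀ = −tan ϕ tan δ ≤ −1, i.e. tan ϕ tan δ ≥ 1.
The boundary is |tan ϕ| · |tan δ| = 1, so |ϕ| = 90° − |δ| = 90° − 20.7° = 69.3° in the southern hemisphere.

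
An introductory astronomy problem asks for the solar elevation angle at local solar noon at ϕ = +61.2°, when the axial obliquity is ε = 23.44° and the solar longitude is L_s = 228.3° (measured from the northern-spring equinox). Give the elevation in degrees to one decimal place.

Solar declination: sin δ = sin ε · sin L_s = sin 23.44° × sin 228.3° = -0.29700, so δ = -17.278°.
At local noon the hour angle is zero, so the zenith angle equals |ϕ − δ| = |+61.2° − (-17.278°)| = 78.478°.
Elevation = 90° − 78.478° = 11.5°.

11.5°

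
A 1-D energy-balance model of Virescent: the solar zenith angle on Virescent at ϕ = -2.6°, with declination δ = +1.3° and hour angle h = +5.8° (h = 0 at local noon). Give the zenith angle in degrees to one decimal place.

cos θ_z = sin ϕ sin δ + cos ϕ cos δ cos h = -0.001029 + 0.993601 = 0.992572.
θ_z = arccos(0.992572) = 7.0°.

θ_z = 7.0°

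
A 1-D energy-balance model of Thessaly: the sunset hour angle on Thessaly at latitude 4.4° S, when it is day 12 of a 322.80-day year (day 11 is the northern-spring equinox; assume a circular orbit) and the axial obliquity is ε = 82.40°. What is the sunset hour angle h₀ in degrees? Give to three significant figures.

h₀ = 89.9°

Solar longitude: L_s = 360° × (12 − 11)/322.80 = 1.115°.
sin δ = sin 82.40° × sin 1.115° = 0.01929, so δ = +1.105°.
cos h₀ = −tan ϕ · tan δ = −tan(-4.4°) × tan(+1.105°) = 0.0015, so h₀ = 1.5693 rad = 89.91°.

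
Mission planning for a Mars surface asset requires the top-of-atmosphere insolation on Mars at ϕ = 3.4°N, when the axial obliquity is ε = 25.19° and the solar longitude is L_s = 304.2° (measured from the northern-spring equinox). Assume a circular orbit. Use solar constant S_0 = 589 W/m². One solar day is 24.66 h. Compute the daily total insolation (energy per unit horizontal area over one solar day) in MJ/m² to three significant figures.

Solar declination: sin δ = sin ε · sin L_s = sin 25.19° × sin 304.2° = -0.35202, so δ = -20.611°.
cos h₀ = −tan(+3.4°) tan(-20.611°) = 0.0223, h₀ = 1.5485 rad.
Bracket: h₀ sin ϕ sin δ + cos ϕ cos δ sin h₀ = 1.5485×0.05931×-0.35202 + 0.99824×0.93599×0.99975 = -0.032330 + 0.934109 = 0.901779.
Q̄ = (S_0/π) × [bracket] = (589/π) × 0.901779 = 169.07 W/m².
Daily total = Q̄ × 24.66 h × 3600 s/h = 169.07 × 24.66 × 3600 / 10⁶ = 15.01 MJ/m².

15.0 MJ/m²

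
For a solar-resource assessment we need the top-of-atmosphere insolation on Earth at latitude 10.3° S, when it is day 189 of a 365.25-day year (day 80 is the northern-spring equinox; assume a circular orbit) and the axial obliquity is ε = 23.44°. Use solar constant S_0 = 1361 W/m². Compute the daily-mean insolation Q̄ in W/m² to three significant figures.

Solar longitude: L_s = 360° × (189 − 80)/365.25 = 107.433°.
sin δ = sin 23.44° × sin 107.433° = 0.37952, so δ = +22.304°.
cos h₀ = −tan(-10.3°) tan(+22.304°) = 0.0745, h₀ = 1.4962 rad.
Bracket: h₀ sin ϕ sin δ + cos ϕ cos δ sin h₀ = 1.4962×-0.17880×0.37952 + 0.98389×0.92518×0.99722 = -0.101529 + 0.907745 = 0.806216.
Q̄ = (S_0/π) × [bracket] = (1361/π) × 0.806216 = 349.3 W/m².

Q̄ ≈ 349 W/m²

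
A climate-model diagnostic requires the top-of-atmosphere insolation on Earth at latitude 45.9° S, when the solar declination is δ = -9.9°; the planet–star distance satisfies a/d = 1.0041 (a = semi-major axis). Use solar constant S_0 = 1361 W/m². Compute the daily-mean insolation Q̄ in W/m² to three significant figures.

Q̄ ≈ 389 W/m²

cos h₀ = −tan(-45.9°) tan(-9.900°) = -0.1801, h₀ = 1.7519 rad.
Bracket: h₀ sin ϕ sin δ + cos ϕ cos δ sin h₀ = 1.7519×-0.71813×-0.17193 + 0.69591×0.98511×0.98365 = 0.216304 + 0.674339 = 0.890643.
Inverse-square distance factor (a/d)² = 1.0041² = 1.008217.
Q̄ = (S_0/π) × 1.008217 × [bracket] = (1361/π) × 1.008217 × 0.890643 = 389.0 W/m².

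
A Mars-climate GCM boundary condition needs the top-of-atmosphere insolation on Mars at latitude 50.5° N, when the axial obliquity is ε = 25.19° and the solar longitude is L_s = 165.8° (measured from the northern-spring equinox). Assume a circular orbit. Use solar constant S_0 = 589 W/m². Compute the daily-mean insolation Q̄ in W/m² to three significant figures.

Solar declination: sin δ = sin ε · sin L_s = sin 25.19° × sin 165.8° = 0.10441, so δ = +5.993°.
cos h₀ = −tan(+50.5°) tan(+5.993°) = -0.1274, h₀ = 1.6985 rad.
Bracket: h₀ sin ϕ sin δ + cos ϕ cos δ sin h₀ = 1.6985×0.77162×0.10441 + 0.63608×0.99453×0.99186 = 0.136839 + 0.627451 = 0.764290.
Q̄ = (S_0/π) × [bracket] = (589/π) × 0.764290 = 143.3 W/m².

Q̄ ≈ 143 W/m²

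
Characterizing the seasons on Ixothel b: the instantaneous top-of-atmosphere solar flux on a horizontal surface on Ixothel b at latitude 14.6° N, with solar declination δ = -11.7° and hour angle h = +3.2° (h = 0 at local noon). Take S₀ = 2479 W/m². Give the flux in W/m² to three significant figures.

2.22e+03 W/m²

cos θ_z = sin φ sin δ + cos φ cos δ cos h = -0.051116 + 0.946125 = 0.895009.
Flux = S₀ · cos θ_z = 2479 × 0.895009 = 2219 W/m².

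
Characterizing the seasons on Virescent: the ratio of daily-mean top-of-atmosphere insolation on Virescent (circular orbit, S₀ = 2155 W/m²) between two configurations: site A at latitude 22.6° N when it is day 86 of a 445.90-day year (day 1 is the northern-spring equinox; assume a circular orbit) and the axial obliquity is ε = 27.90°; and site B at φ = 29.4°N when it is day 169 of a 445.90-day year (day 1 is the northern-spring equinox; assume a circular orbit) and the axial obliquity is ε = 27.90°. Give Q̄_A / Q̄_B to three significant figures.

— Configuration A (φ=+22.6°):
Solar longitude: λ_s = 360° × (86 − 1)/445.90 = 68.625°.
sin δ = sin 27.90° × sin 68.625° = 0.43574, so δ = +25.833°.
cos H₀ = −tan(+22.6°) tan(+25.833°) = -0.2015, H₀ = 1.7737 rad.
Bracket: H₀ sin φ sin δ + cos φ cos δ sin H₀ = 1.7737×0.38430×0.43574 + 0.92321×0.90007×0.97948 = 0.297015 + 0.813902 = 1.110917.
Q̄ = (S₀/π) × [bracket] = (2155/π) × 1.110917 = 762.04 W/m².
— Configuration B (φ=+29.4°):
Solar longitude: λ_s = 360° × (169 − 1)/445.90 = 135.636°.
sin δ = sin 27.90° × sin 135.636° = 0.32718, so δ = +19.098°.
cos H₀ = −tan(+29.4°) tan(+19.098°) = -0.1951, H₀ = 1.7672 rad.
Bracket: H₀ sin φ sin δ + cos φ cos δ sin H₀ = 1.7672×0.49090×0.32718 + 0.87121×0.94496×0.98078 = 0.283835 + 0.807436 = 1.091271.
Q̄ = (S₀/π) × [bracket] = (2155/π) × 1.091271 = 748.57 W/m².
Ratio Q̄_A / Q̄_B = 762.04 / 748.57 = 1.018.

Q̄_A / Q̄_B ≈ 1.02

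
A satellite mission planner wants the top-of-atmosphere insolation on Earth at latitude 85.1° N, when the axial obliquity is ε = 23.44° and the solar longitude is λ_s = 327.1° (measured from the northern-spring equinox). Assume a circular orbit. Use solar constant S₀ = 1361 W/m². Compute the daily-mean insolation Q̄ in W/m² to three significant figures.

Q̄ ≈ 0.00 W/m²

Solar declination: sin δ = sin ε · sin λ_s = sin 23.44° × sin 327.1° = -0.21607, so δ = -12.478°.
cos H₀ = −tan(+85.1°) tan(-12.478°) = 2.5813 ≥ 1 ⇒ polar night, H₀ = 0 and Q̄ = 0.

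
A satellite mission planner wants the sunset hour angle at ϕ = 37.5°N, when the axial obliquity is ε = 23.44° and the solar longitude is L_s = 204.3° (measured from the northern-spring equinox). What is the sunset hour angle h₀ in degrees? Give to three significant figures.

Solar declination: sin δ = sin ε · sin L_s = sin 23.44° × sin 204.3° = -0.16370, so δ = -9.421°.
cos h₀ = −tan ϕ · tan δ = −tan(+37.5°) × tan(-9.421°) = 0.1273, so h₀ = 1.4431 rad = 82.68°.

h₀ = 82.7°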